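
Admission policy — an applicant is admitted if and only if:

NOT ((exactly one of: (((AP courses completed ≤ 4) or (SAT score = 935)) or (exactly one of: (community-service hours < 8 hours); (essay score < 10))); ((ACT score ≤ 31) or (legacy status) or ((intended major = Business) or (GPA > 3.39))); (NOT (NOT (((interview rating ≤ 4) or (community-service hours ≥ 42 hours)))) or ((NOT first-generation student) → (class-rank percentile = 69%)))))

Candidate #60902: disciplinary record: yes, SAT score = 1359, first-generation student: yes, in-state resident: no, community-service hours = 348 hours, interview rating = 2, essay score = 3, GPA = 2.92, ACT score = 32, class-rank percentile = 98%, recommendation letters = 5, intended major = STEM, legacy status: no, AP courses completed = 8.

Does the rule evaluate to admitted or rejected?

Atomic conditions:
  AP courses completed ≤ 4: 8 ≤ 4 is false
  SAT score = 935: 1359 == 935 is false
  community-service hours < 8 hours: 348 < 8 is false
  essay score < 10: 3 < 10 is true
  ACT score ≤ 31: 32 ≤ 31 is false
  legacy status: no → false
  intended major = Business: STEM == Business is false
  GPA > 3.39: 2.92 > 3.39 is false
  interview rating ≤ 4: 2 ≤ 4 is true
  community-service hours ≥ 42 hours: 348 ≥ 42 is true
  NOT first-generation student: yes → false
  class-rank percentile = 69%: 98 == 69 is false
Combine:
[1.1.1] false OR false = false
[1.1.2] exactly-one(false, true) = true
[1.1] false OR true = true
[1.2.3] false OR false = false
[1.2] false OR false OR false = false
[1.3.1.1.1] true OR true = true
[1.3.1.1] NOT true = false
[1.3.1] NOT false = true
[1.3.2] false → false (antecedent false ⇒ implication holds) = true
[1.3] true OR true = true
[1] exactly-one(true, false, true) = false
[root] NOT false = true
Overall: true → admitted

Admitted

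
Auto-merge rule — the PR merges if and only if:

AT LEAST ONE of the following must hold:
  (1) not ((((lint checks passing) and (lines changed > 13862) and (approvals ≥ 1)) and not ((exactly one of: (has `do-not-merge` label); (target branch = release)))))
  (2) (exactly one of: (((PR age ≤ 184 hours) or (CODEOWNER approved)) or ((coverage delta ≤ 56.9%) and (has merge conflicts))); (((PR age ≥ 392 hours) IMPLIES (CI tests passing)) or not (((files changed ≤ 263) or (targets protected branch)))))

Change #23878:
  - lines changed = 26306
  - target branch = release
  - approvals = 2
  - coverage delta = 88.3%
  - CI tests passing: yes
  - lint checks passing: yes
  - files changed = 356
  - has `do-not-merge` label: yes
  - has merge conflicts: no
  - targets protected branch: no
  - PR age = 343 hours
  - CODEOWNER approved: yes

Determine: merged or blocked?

Atomic conditions:
  lint checks passing: yes → true
  lines changed > 13862: 26306 > 13862 is true
  approvals ≥ 1: 2 ≥ 1 is true
  has `do-not-merge` label: yes → true
  target branch = release: release == release is true
  PR age ≤ 184 hours: 343 ≤ 184 is false
  CODEOWNER approved: yes → true
  coverage delta ≤ 56.9%: 88.3 ≤ 56.9 is false
  has merge conflicts: no → false
  PR age ≥ 392 hours: 343 ≥ 392 is false
  CI tests passing: yes → true
  files changed ≤ 263: 356 ≤ 263 is false
  targets protected branch: no → false
Combine:
[1.1.1] true AND true AND true = true
[1.1.2.1] exactly-one(true, true) = false
[1.1.2] NOT false = true
[1.1] true AND true = true
[1] NOT true = false
[2.1.1] false OR true = true
[2.1.2] false AND false = false
[2.1] true OR false = true
[2.2.1] false → true (antecedent false ⇒ implication holds) = true
[2.2.2.1] false OR false = false
[2.2.2] NOT false = true
[2.2] true OR true = true
[2] exactly-one(true, true) = false
[root] false OR false = false
Overall: false → blocked

Blocked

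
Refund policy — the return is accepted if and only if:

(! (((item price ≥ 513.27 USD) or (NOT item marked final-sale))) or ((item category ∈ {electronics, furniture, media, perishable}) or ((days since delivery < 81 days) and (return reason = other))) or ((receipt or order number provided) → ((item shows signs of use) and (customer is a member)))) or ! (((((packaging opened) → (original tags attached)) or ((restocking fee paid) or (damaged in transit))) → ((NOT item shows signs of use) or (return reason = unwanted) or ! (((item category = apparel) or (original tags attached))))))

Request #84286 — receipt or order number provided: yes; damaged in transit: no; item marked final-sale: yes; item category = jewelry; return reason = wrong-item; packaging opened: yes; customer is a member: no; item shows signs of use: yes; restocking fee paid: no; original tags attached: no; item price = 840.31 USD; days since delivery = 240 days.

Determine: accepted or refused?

Refused

Atomic conditions:
  item price ≥ 513.27 USD: 840.31 ≥ 513.27 is true
  NOT item marked final-sale: yes → false
  item category ∈ {electronics, furniture, media, perishable}: jewelry is not in the set → false
  days since delivery < 81 days: 240 < 81 is false
  return reason = other: wrong-item == other is false
  receipt or order number provided: yes → true
  item shows signs of use: yes → true
  customer is a member: no → false
  packaging opened: yes → true
  original tags attached: no → false
  restocking fee paid: no → false
  damaged in transit: no → false
  NOT item shows signs of use: yes → false
  return reason = unwanted: wrong-item == unwanted is false
  item category = apparel: jewelry == apparel is false
Combine:
[1.1.1] true OR false = true
[1.1] NOT true = false
[1.2.2] false AND false = false
[1.2] false OR false = false
[1.3.2] true AND false = false
[1.3] true → false = false
[1] false OR false OR false = false
[2.1.1.1] true → false = false
[2.1.1.2] false OR false = false
[2.1.1] false OR false = false
[2.1.2.3.1] false OR false = false
[2.1.2.3] NOT false = true
[2.1.2] false OR false OR true = true
[2.1] false → true (antecedent false ⇒ implication holds) = true
[2] NOT true = false
[root] false OR false = false
Overall: false → refused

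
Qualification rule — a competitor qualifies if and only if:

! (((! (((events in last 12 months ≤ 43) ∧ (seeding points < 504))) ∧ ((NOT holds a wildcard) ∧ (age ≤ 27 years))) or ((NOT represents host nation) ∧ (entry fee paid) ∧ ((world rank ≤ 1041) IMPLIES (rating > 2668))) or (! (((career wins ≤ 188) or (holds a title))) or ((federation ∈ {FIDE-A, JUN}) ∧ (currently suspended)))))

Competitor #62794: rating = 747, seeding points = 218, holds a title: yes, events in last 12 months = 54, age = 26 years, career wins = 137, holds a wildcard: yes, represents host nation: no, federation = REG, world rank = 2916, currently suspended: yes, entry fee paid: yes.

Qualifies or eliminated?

Atomic conditions:
  events in last 12 months ≤ 43: 54 ≤ 43 is false
  seeding points < 504: 218 < 504 is true
  NOT holds a wildcard: yes → false
  age ≤ 27 years: 26 ≤ 27 is true
  NOT represents host nation: no → true
  entry fee paid: yes → true
  world rank ≤ 1041: 2916 ≤ 1041 is false
  rating > 2668: 747 > 2668 is false
  career wins ≤ 188: 137 ≤ 188 is true
  holds a title: yes → true
  federation ∈ {FIDE-A, JUN}: REG is not in the set → false
  currently suspended: yes → true
Combine:
[1.1.1.1] false AND true = false
[1.1.1] NOT false = true
[1.1.2] false AND true = false
[1.1] true AND false = false
[1.2.3] false → false (antecedent false ⇒ implication holds) = true
[1.2] true AND true AND true = true
[1.3.1.1] true OR true = true
[1.3.1] NOT true = false
[1.3.2] false AND true = false
[1.3] false OR false = false
[1] false OR true OR false = true
[root] NOT true = false
Overall: false → eliminated

Eliminated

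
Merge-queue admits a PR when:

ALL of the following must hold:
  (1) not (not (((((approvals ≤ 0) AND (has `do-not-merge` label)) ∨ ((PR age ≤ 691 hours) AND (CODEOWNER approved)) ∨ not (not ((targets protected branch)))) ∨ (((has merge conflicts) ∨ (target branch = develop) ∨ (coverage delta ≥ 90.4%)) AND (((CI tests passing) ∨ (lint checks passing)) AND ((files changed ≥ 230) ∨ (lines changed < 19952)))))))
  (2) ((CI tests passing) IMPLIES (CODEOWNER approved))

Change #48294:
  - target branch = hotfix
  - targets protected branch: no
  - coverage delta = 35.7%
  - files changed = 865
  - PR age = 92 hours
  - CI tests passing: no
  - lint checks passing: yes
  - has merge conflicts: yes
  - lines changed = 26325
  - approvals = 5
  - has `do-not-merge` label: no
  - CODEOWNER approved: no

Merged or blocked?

Merged

Atomic conditions:
  approvals ≤ 0: 5 ≤ 0 is false
  has `do-not-merge` label: no → false
  PR age ≤ 691 hours: 92 ≤ 691 is true
  CODEOWNER approved: no → false
  targets protected branch: no → false
  has merge conflicts: yes → true
  target branch = develop: hotfix == develop is false
  coverage delta ≥ 90.4%: 35.7 ≥ 90.4 is false
  CI tests passing: no → false
  lint checks passing: yes → true
  files changed ≥ 230: 865 ≥ 230 is true
  lines changed < 19952: 26325 < 19952 is false
Combine:
[1.1.1.1.1] false AND false = false
[1.1.1.1.2] true AND false = false
[1.1.1.1.3.1] NOT false = true
[1.1.1.1.3] NOT true = false
[1.1.1.1] false OR false OR false = false
[1.1.1.2.1] true OR false OR false = true
[1.1.1.2.2.1] false OR true = true
[1.1.1.2.2.2] true OR false = true
[1.1.1.2.2] true AND true = true
[1.1.1.2] true AND true = true
[1.1.1] false OR true = true
[1.1] NOT true = false
[1] NOT false = true
[2] false → false (antecedent false ⇒ implication holds) = true
[root] true AND true = true
Overall: true → merged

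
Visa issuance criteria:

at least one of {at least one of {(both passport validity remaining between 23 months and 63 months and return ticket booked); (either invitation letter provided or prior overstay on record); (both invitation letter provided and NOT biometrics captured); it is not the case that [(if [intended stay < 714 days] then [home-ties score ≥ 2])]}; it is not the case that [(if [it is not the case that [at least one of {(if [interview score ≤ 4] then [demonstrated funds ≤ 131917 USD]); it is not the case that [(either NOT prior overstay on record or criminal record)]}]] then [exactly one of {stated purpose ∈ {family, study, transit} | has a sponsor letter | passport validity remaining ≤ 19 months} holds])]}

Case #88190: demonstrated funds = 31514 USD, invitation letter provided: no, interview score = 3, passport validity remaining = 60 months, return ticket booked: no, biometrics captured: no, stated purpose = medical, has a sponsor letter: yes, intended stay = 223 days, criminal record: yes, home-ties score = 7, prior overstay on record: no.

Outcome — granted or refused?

Refused

Atomic conditions:
  passport validity remaining between 23 months and 63 months: 60 in [23, 63] is true
  return ticket booked: no → false
  invitation letter provided: no → false
  prior overstay on record: no → false
  NOT biometrics captured: no → true
  intended stay < 714 days: 223 < 714 is true
  home-ties score ≥ 2: 7 ≥ 2 is true
  interview score ≤ 4: 3 ≤ 4 is true
  demonstrated funds ≤ 131917 USD: 31514 ≤ 131917 is true
  NOT prior overstay on record: no → true
  criminal record: yes → true
  stated purpose ∈ {family, study, transit}: medical is not in the set → false
  has a sponsor letter: yes → true
  passport validity remaining ≤ 19 months: 60 ≤ 19 is false
Combine:
[1.1] true AND false = false
[1.2] false OR false = false
[1.3] false AND true = false
[1.4.1] true → true = true
[1.4] NOT true = false
[1] false OR false OR false OR false = false
[2.1.1.1.1] true → true = true
[2.1.1.1.2.1] true OR true = true
[2.1.1.1.2] NOT true = false
[2.1.1.1] true OR false = true
[2.1.1] NOT true = false
[2.1.2] exactly-one(false, true, false) = true
[2.1] false → true (antecedent false ⇒ implication holds) = true
[2] NOT true = false
[root] false OR false = false
Overall: false → refused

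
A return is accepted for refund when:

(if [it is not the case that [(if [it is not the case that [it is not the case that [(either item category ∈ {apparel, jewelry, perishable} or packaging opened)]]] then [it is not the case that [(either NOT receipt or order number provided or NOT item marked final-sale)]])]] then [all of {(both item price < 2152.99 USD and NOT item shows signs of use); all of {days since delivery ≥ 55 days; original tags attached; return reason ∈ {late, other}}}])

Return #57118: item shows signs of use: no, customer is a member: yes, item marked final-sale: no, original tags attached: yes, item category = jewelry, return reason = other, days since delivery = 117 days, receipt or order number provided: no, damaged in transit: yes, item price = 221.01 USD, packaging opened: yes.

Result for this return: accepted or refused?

Atomic conditions:
  item category ∈ {apparel, jewelry, perishable}: jewelry is in the set → true
  packaging opened: yes → true
  NOT receipt or order number provided: no → true
  NOT item marked final-sale: no → true
  item price < 2152.99 USD: 221.01 < 2152.99 is true
  NOT item shows signs of use: no → true
  days since delivery ≥ 55 days: 117 ≥ 55 is true
  original tags attached: yes → true
  return reason ∈ {late, other}: other is in the set → true
Combine:
[1.1.1.1.1] true OR true = true
[1.1.1.1] NOT true = false
[1.1.1] NOT false = true
[1.1.2.1] true OR true = true
[1.1.2] NOT true = false
[1.1] true → false = false
[1] NOT false = true
[2.1] true AND true = true
[2.2] true AND true AND true = true
[2] true AND true = true
[root] true → true = true
Overall: true → accepted

Accepted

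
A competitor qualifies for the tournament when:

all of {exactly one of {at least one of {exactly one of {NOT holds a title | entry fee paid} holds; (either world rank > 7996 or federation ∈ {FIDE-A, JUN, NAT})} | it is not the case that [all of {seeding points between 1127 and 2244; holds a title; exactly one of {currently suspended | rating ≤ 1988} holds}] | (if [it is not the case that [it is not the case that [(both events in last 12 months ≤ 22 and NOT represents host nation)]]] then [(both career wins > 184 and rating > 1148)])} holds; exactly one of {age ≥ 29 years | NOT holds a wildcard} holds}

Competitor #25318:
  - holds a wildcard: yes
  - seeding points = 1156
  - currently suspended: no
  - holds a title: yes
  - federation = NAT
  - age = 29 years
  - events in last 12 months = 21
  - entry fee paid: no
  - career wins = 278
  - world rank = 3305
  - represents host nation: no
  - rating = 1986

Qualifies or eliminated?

Atomic conditions:
  NOT holds a title: yes → false
  entry fee paid: no → false
  world rank > 7996: 3305 > 7996 is false
  federation ∈ {FIDE-A, JUN, NAT}: NAT is in the set → true
  seeding points between 1127 and 2244: 1156 in [1127, 2244] is true
  holds a title: yes → true
  currently suspended: no → false
  rating ≤ 1988: 1986 ≤ 1988 is true
  events in last 12 months ≤ 22: 21 ≤ 22 is true
  NOT represents host nation: no → true
  career wins > 184: 278 > 184 is true
  rating > 1148: 1986 > 1148 is true
  age ≥ 29 years: 29 ≥ 29 is true
  NOT holds a wildcard: yes → false
Combine:
[1.1.1] exactly-one(false, false) = false
[1.1.2] false OR true = true
[1.1] false OR true = true
[1.2.1.3] exactly-one(false, true) = true
[1.2.1] true AND true AND true = true
[1.2] NOT true = false
[1.3.1.1.1] true AND true = true
[1.3.1.1] NOT true = false
[1.3.1] NOT false = true
[1.3.2] true AND true = true
[1.3] true → true = true
[1] exactly-one(true, false, true) = false
[2] exactly-one(true, false) = true
[root] false AND true = false
Overall: false → eliminated

Eliminated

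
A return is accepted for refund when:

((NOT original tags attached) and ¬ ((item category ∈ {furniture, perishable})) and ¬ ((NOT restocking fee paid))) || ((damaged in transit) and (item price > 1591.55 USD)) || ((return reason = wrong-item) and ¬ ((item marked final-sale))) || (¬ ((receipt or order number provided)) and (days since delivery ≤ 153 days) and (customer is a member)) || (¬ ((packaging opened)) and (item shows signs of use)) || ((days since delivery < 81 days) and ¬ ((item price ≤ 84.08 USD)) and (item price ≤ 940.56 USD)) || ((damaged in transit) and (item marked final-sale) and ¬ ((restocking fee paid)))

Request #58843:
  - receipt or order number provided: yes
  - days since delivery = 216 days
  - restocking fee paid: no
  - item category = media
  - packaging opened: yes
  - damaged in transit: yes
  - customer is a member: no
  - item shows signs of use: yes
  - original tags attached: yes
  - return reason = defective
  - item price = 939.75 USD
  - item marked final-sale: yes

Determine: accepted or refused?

Atomic conditions:
  NOT original tags attached: yes → false
  item category ∈ {furniture, perishable}: media is not in the set → false
  NOT restocking fee paid: no → true
  damaged in transit: yes → true
  item price > 1591.55 USD: 939.75 > 1591.55 is false
  return reason = wrong-item: defective == wrong-item is false
  item marked final-sale: yes → true
  receipt or order number provided: yes → true
  days since delivery ≤ 153 days: 216 ≤ 153 is false
  customer is a member: no → false
  packaging opened: yes → true
  item shows signs of use: yes → true
  days since delivery < 81 days: 216 < 81 is false
  item price ≤ 84.08 USD: 939.75 ≤ 84.08 is false
  item price ≤ 940.56 USD: 939.75 ≤ 940.56 is true
  restocking fee paid: no → false
Combine:
[1.2] NOT false = true
[1.3] NOT true = false
[1] false AND true AND false = false
[2] true AND false = false
[3.2] NOT true = false
[3] false AND false = false
[4.1] NOT true = false
[4] false AND false AND false = false
[5.1] NOT true = false
[5] false AND true = false
[6.2] NOT false = true
[6] false AND true AND true = false
[7.3] NOT false = true
[7] true AND true AND true = true
[root] false OR false OR false OR false OR false OR false OR true = true
Overall: true → accepted

Accepted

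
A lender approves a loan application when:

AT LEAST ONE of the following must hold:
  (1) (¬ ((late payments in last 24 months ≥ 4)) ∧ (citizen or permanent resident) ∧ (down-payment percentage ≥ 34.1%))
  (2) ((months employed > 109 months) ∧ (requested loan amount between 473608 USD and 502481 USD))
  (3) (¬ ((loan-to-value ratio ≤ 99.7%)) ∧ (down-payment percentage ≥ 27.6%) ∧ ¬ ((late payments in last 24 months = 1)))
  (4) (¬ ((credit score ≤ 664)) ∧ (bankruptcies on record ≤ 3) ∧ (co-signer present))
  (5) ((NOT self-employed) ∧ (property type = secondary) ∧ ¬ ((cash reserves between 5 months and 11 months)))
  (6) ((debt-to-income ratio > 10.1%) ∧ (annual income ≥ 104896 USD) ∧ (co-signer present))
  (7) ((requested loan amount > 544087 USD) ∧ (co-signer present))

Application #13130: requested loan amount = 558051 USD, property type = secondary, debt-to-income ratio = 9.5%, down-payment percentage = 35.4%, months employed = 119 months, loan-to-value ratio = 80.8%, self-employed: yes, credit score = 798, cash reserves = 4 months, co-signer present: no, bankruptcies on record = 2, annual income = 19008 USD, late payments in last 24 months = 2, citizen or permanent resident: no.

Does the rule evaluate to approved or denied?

Denied

Atomic conditions:
  late payments in last 24 months ≥ 4: 2 ≥ 4 is false
  citizen or permanent resident: no → false
  down-payment percentage ≥ 34.1%: 35.4 ≥ 34.1 is true
  months employed > 109 months: 119 > 109 is true
  requested loan amount between 473608 USD and 502481 USD: 558051 in [473608, 502481] is false
  loan-to-value ratio ≤ 99.7%: 80.8 ≤ 99.7 is true
  down-payment percentage ≥ 27.6%: 35.4 ≥ 27.6 is true
  late payments in last 24 months = 1: 2 == 1 is false
  credit score ≤ 664: 798 ≤ 664 is false
  bankruptcies on record ≤ 3: 2 ≤ 3 is true
  co-signer present: no → false
  NOT self-employed: yes → false
  property type = secondary: secondary == secondary is true
  cash reserves between 5 months and 11 months: 4 in [5, 11] is false
  debt-to-income ratio > 10.1%: 9.5 > 10.1 is false
  annual income ≥ 104896 USD: 19008 ≥ 104896 is false
  requested loan amount > 544087 USD: 558051 > 544087 is true
Combine:
[1.1] NOT false = true
[1] true AND false AND true = false
[2] true AND false = false
[3.1] NOT true = false
[3.3] NOT false = true
[3] false AND true AND true = false
[4.1] NOT false = true
[4] true AND true AND false = false
[5.3] NOT false = true
[5] false AND true AND true = false
[6] false AND false AND false = false
[7] true AND false = false
[root] false OR false OR false OR false OR false OR false OR false = false
Overall: false → denied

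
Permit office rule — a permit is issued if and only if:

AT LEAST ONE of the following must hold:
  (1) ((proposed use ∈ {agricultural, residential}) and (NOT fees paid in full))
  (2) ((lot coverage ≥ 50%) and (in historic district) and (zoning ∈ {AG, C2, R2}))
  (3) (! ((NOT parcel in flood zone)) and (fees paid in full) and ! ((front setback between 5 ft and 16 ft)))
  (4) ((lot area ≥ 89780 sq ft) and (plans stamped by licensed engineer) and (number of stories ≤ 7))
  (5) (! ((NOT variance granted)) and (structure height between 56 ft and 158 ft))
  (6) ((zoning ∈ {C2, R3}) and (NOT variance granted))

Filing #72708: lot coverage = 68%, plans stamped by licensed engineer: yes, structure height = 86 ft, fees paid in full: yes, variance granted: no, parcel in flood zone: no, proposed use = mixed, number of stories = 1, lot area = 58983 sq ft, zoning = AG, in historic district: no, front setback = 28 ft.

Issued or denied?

Denied

Atomic conditions:
  proposed use ∈ {agricultural, residential}: mixed is not in the set → false
  NOT fees paid in full: yes → false
  lot coverage ≥ 50%: 68 ≥ 50 is true
  in historic district: no → false
  zoning ∈ {AG, C2, R2}: AG is in the set → true
  NOT parcel in flood zone: no → true
  fees paid in full: yes → true
  front setback between 5 ft and 16 ft: 28 in [5, 16] is false
  lot area ≥ 89780 sq ft: 58983 ≥ 89780 is false
  plans stamped by licensed engineer: yes → true
  number of stories ≤ 7: 1 ≤ 7 is true
  NOT variance granted: no → true
  structure height between 56 ft and 158 ft: 86 in [56, 158] is true
  zoning ∈ {C2, R3}: AG is not in the set → false
Combine:
[1] false AND false = false
[2] true AND false AND true = false
[3.1] NOT true = false
[3.3] NOT false = true
[3] false AND true AND true = false
[4] false AND true AND true = false
[5.1] NOT true = false
[5] false AND true = false
[6] false AND true = false
[root] false OR false OR false OR false OR false OR false = false
Overall: false → denied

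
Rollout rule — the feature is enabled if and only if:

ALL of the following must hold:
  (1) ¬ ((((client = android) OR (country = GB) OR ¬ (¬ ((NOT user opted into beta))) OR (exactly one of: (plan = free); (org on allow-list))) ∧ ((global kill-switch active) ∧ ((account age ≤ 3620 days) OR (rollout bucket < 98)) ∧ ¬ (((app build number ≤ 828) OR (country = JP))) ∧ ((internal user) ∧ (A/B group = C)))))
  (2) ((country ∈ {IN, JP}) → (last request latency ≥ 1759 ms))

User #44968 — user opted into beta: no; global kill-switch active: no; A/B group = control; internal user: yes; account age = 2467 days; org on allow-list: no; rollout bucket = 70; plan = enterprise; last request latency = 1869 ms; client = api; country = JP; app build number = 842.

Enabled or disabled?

Enabled

Atomic conditions:
  client = android: api == android is false
  country = GB: JP == GB is false
  NOT user opted into beta: no → true
  plan = free: enterprise == free is false
  org on allow-list: no → false
  global kill-switch active: no → false
  account age ≤ 3620 days: 2467 ≤ 3620 is true
  rollout bucket < 98: 70 < 98 is true
  app build number ≤ 828: 842 ≤ 828 is false
  country = JP: JP == JP is true
  internal user: yes → true
  A/B group = C: control == C is false
  country ∈ {IN, JP}: JP is in the set → true
  last request latency ≥ 1759 ms: 1869 ≥ 1759 is true
Combine:
[1.1.1.3.1] NOT true = false
[1.1.1.3] NOT false = true
[1.1.1.4] exactly-one(false, false) = false
[1.1.1] false OR false OR true OR false = true
[1.1.2.2] true OR true = true
[1.1.2.3.1] false OR true = true
[1.1.2.3] NOT true = false
[1.1.2.4] true AND false = false
[1.1.2] false AND true AND false AND false = false
[1.1] true AND false = false
[1] NOT false = true
[2] true → true = true
[root] true AND true = true
Overall: true → enabled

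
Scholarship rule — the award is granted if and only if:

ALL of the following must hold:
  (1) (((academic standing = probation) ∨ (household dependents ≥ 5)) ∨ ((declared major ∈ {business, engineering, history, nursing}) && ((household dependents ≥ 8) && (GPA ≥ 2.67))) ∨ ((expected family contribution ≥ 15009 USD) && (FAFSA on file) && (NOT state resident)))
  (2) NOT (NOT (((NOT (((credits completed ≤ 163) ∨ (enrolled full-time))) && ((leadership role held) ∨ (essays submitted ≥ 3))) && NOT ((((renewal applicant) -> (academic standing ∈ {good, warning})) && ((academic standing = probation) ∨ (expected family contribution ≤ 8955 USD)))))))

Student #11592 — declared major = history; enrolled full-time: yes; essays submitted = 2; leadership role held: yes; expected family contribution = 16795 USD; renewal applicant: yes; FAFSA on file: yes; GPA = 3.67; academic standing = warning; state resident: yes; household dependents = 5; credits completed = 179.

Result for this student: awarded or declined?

Atomic conditions:
  academic standing = probation: warning == probation is false
  household dependents ≥ 5: 5 ≥ 5 is true
  declared major ∈ {business, engineering, history, nursing}: history is in the set → true
  household dependents ≥ 8: 5 ≥ 8 is false
  GPA ≥ 2.67: 3.67 ≥ 2.67 is true
  expected family contribution ≥ 15009 USD: 16795 ≥ 15009 is true
  FAFSA on file: yes → true
  NOT state resident: yes → false
  credits completed ≤ 163: 179 ≤ 163 is false
  enrolled full-time: yes → true
  leadership role held: yes → true
  essays submitted ≥ 3: 2 ≥ 3 is false
  renewal applicant: yes → true
  academic standing ∈ {good, warning}: warning is in the set → true
  expected family contribution ≤ 8955 USD: 16795 ≤ 8955 is false
Combine:
[1.1] false OR true = true
[1.2.2] false AND true = false
[1.2] true AND false = false
[1.3] true AND true AND false = false
[1] true OR false OR false = true
[2.1.1.1.1.1] false OR true = true
[2.1.1.1.1] NOT true = false
[2.1.1.1.2] true OR false = true
[2.1.1.1] false AND true = false
[2.1.1.2.1.1] true → true = true
[2.1.1.2.1.2] false OR false = false
[2.1.1.2.1] true AND false = false
[2.1.1.2] NOT false = true
[2.1.1] false AND true = false
[2.1] NOT false = true
[2] NOT true = false
[root] true AND false = false
Overall: false → declined

Declined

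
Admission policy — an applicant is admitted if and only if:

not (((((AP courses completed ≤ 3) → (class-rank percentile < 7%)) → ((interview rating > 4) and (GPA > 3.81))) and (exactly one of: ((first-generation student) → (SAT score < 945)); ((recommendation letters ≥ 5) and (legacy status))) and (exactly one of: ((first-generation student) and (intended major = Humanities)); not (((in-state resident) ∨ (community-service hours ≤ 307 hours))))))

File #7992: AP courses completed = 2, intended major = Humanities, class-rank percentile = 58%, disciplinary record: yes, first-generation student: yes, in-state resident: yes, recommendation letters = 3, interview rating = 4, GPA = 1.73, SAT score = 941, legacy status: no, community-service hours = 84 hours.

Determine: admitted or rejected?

Atomic conditions:
  AP courses completed ≤ 3: 2 ≤ 3 is true
  class-rank percentile < 7%: 58 < 7 is false
  interview rating > 4: 4 > 4 is false
  GPA > 3.81: 1.73 > 3.81 is false
  first-generation student: yes → true
  SAT score < 945: 941 < 945 is true
  recommendation letters ≥ 5: 3 ≥ 5 is false
  legacy status: no → false
  intended major = Humanities: Humanities == Humanities is true
  in-state resident: yes → true
  community-service hours ≤ 307 hours: 84 ≤ 307 is true
Combine:
[1.1.1] true → false = false
[1.1.2] false AND false = false
[1.1] false → false (antecedent false ⇒ implication holds) = true
[1.2.1] true → true = true
[1.2.2] false AND false = false
[1.2] exactly-one(true, false) = true
[1.3.1] true AND true = true
[1.3.2.1] true OR true = true
[1.3.2] NOT true = false
[1.3] exactly-one(true, false) = true
[1] true AND true AND true = true
[root] NOT true = false
Overall: false → rejected

Rejected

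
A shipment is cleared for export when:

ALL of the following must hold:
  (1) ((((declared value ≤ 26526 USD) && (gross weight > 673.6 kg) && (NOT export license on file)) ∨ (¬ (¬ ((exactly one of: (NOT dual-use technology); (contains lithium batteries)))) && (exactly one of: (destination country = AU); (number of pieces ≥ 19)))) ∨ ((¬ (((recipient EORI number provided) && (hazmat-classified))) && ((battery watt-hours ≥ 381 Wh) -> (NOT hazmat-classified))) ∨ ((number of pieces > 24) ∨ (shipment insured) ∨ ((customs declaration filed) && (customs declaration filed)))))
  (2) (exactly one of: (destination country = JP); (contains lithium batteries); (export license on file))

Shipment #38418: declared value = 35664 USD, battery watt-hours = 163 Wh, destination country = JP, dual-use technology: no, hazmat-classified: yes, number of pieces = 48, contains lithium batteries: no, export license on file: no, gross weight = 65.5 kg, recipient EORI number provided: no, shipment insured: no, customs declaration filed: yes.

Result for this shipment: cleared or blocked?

Cleared

Atomic conditions:
  declared value ≤ 26526 USD: 35664 ≤ 26526 is false
  gross weight > 673.6 kg: 65.5 > 673.6 is false
  NOT export license on file: no → true
  NOT dual-use technology: no → true
  contains lithium batteries: no → false
  destination country = AU: JP == AU is false
  number of pieces ≥ 19: 48 ≥ 19 is true
  recipient EORI number provided: no → false
  hazmat-classified: yes → true
  battery watt-hours ≥ 381 Wh: 163 ≥ 381 is false
  NOT hazmat-classified: yes → false
  number of pieces > 24: 48 > 24 is true
  shipment insured: no → false
  customs declaration filed: yes → true
  destination country = JP: JP == JP is true
  export license on file: no → false
Combine:
[1.1.1] false AND false AND true = false
[1.1.2.1.1.1] exactly-one(true, false) = true
[1.1.2.1.1] NOT true = false
[1.1.2.1] NOT false = true
[1.1.2.2] exactly-one(false, true) = true
[1.1.2] true AND true = true
[1.1] false OR true = true
[1.2.1.1.1] false AND true = false
[1.2.1.1] NOT false = true
[1.2.1.2] false → false (antecedent false ⇒ implication holds) = true
[1.2.1] true AND true = true
[1.2.2.3] true AND true = true
[1.2.2] true OR false OR true = true
[1.2] true OR true = true
[1] true OR true = true
[2] exactly-one(true, false, false) = true
[root] true AND true = true
Overall: true → cleared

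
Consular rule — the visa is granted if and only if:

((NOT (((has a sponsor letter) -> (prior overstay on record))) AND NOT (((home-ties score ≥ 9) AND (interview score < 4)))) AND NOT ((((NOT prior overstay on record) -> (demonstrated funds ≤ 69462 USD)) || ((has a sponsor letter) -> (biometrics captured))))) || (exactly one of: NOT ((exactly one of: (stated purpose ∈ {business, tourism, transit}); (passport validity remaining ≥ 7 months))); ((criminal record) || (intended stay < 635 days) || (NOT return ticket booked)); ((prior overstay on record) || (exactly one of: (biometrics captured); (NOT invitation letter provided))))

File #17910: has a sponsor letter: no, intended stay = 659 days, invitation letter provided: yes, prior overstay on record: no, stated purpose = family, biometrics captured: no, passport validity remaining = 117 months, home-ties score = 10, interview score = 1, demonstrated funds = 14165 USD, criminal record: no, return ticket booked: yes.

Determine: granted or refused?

Atomic conditions:
  has a sponsor letter: no → false
  prior overstay on record: no → false
  home-ties score ≥ 9: 10 ≥ 9 is true
  interview score < 4: 1 < 4 is true
  NOT prior overstay on record: no → true
  demonstrated funds ≤ 69462 USD: 14165 ≤ 69462 is true
  biometrics captured: no → false
  stated purpose ∈ {business, tourism, transit}: family is not in the set → false
  passport validity remaining ≥ 7 months: 117 ≥ 7 is true
  criminal record: no → false
  intended stay < 635 days: 659 < 635 is false
  NOT return ticket booked: yes → false
  NOT invitation letter provided: yes → false
Combine:
[1.1.1.1] false → false (antecedent false ⇒ implication holds) = true
[1.1.1] NOT true = false
[1.1.2.1] true AND true = true
[1.1.2] NOT true = false
[1.1] false AND false = false
[1.2.1.1] true → true = true
[1.2.1.2] false → false (antecedent false ⇒ implication holds) = true
[1.2.1] true OR true = true
[1.2] NOT true = false
[1] false AND false = false
[2.1.1] exactly-one(false, true) = true
[2.1] NOT true = false
[2.2] false OR false OR false = false
[2.3.2] exactly-one(false, false) = false
[2.3] false OR false = false
[2] exactly-one(false, false, false) = false
[root] false OR false = false
Overall: false → refused

Refused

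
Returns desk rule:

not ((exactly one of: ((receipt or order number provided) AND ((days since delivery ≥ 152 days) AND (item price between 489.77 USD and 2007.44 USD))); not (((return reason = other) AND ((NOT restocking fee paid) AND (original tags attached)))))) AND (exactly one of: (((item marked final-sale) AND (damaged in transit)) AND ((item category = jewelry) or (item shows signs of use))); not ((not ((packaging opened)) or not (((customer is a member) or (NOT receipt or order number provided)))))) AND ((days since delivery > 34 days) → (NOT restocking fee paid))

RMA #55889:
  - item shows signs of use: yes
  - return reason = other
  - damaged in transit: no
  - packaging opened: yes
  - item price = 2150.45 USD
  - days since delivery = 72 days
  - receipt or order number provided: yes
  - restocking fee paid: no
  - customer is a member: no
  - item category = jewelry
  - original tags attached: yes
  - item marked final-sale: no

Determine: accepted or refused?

Refused

Atomic conditions:
  receipt or order number provided: yes → true
  days since delivery ≥ 152 days: 72 ≥ 152 is false
  item price between 489.77 USD and 2007.44 USD: 2150.45 in [489.77, 2007.44] is false
  return reason = other: other == other is true
  NOT restocking fee paid: no → true
  original tags attached: yes → true
  item marked final-sale: no → false
  damaged in transit: no → false
  item category = jewelry: jewelry == jewelry is true
  item shows signs of use: yes → true
  packaging opened: yes → true
  customer is a member: no → false
  NOT receipt or order number provided: yes → false
  days since delivery > 34 days: 72 > 34 is true
Combine:
[1.1.1.2] false AND false = false
[1.1.1] true AND false = false
[1.1.2.1.2] true AND true = true
[1.1.2.1] true AND true = true
[1.1.2] NOT true = false
[1.1] exactly-one(false, false) = false
[1] NOT false = true
[2.1.1] false AND false = false
[2.1.2] true OR true = true
[2.1] false AND true = false
[2.2.1.1] NOT true = false
[2.2.1.2.1] false OR false = false
[2.2.1.2] NOT false = true
[2.2.1] false OR true = true
[2.2] NOT true = false
[2] exactly-one(false, false) = false
[3] true → true = true
[root] true AND false AND true = false
Overall: false → refused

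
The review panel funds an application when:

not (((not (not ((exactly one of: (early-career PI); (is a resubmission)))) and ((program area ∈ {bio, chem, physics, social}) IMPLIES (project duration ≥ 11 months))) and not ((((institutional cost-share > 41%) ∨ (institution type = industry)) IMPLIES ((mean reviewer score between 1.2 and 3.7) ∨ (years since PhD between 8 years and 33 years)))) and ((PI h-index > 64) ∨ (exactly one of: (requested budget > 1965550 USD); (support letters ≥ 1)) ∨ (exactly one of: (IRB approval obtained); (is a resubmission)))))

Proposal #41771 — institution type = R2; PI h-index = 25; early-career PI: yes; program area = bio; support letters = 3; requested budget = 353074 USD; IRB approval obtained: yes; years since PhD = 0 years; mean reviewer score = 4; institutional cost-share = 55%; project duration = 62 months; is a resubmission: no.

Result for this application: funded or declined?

Atomic conditions:
  early-career PI: yes → true
  is a resubmission: no → false
  program area ∈ {bio, chem, physics, social}: bio is in the set → true
  project duration ≥ 11 months: 62 ≥ 11 is true
  institutional cost-share > 41%: 55 > 41 is true
  institution type = industry: R2 == industry is false
  mean reviewer score between 1.2 and 3.7: 4 in [1.2, 3.7] is false
  years since PhD between 8 years and 33 years: 0 in [8, 33] is false
  PI h-index > 64: 25 > 64 is false
  requested budget > 1965550 USD: 353074 > 1965550 is false
  support letters ≥ 1: 3 ≥ 1 is true
  IRB approval obtained: yes → true
Combine:
[1.1.1.1.1] exactly-one(true, false) = true
[1.1.1.1] NOT true = false
[1.1.1] NOT false = true
[1.1.2] true → true = true
[1.1] true AND true = true
[1.2.1.1] true OR false = true
[1.2.1.2] false OR false = false
[1.2.1] true → false = false
[1.2] NOT false = true
[1.3.2] exactly-one(false, true) = true
[1.3.3] exactly-one(true, false) = true
[1.3] false OR true OR true = true
[1] true AND true AND true = true
[root] NOT true = false
Overall: false → declined

Declined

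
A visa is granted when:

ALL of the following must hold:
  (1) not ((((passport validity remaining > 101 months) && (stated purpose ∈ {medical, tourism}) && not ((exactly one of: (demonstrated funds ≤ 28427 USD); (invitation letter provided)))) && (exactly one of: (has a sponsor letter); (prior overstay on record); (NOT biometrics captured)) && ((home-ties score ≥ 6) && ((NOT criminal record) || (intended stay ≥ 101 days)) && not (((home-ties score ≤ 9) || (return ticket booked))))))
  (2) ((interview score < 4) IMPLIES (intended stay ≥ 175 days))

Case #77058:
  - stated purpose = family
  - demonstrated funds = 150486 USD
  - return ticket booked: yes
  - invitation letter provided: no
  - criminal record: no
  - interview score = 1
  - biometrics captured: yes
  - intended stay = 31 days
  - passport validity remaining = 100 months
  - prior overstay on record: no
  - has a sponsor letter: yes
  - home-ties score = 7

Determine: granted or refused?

Refused

Atomic conditions:
  passport validity remaining > 101 months: 100 > 101 is false
  stated purpose ∈ {medical, tourism}: family is not in the set → false
  demonstrated funds ≤ 28427 USD: 150486 ≤ 28427 is false
  invitation letter provided: no → false
  has a sponsor letter: yes → true
  prior overstay on record: no → false
  NOT biometrics captured: yes → false
  home-ties score ≥ 6: 7 ≥ 6 is true
  NOT criminal record: no → true
  intended stay ≥ 101 days: 31 ≥ 101 is false
  home-ties score ≤ 9: 7 ≤ 9 is true
  return ticket booked: yes → true
  interview score < 4: 1 < 4 is true
  intended stay ≥ 175 days: 31 ≥ 175 is false
Combine:
[1.1.1.3.1] exactly-one(false, false) = false
[1.1.1.3] NOT false = true
[1.1.1] false AND false AND true = false
[1.1.2] exactly-one(true, false, false) = true
[1.1.3.2] true OR false = true
[1.1.3.3.1] true OR true = true
[1.1.3.3] NOT true = false
[1.1.3] true AND true AND false = false
[1.1] false AND true AND false = false
[1] NOT false = true
[2] true → false = false
[root] true AND false = false
Overall: false → refused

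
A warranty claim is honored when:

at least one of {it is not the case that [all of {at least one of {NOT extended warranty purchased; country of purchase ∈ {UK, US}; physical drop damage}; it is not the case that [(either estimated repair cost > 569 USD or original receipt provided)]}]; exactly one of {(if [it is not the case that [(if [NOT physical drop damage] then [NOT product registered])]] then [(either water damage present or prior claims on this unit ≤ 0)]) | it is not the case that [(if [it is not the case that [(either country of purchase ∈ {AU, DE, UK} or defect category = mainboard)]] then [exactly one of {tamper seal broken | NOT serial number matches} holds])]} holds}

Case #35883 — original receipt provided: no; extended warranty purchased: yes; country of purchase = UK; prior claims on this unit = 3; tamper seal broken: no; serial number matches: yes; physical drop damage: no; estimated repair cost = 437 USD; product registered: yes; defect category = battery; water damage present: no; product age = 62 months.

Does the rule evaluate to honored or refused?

Atomic conditions:
  NOT extended warranty purchased: yes → false
  country of purchase ∈ {UK, US}: UK is in the set → true
  physical drop damage: no → false
  estimated repair cost > 569 USD: 437 > 569 is false
  original receipt provided: no → false
  NOT physical drop damage: no → true
  NOT product registered: yes → false
  water damage present: no → false
  prior claims on this unit ≤ 0: 3 ≤ 0 is false
  country of purchase ∈ {AU, DE, UK}: UK is in the set → true
  defect category = mainboard: battery == mainboard is false
  tamper seal broken: no → false
  NOT serial number matches: yes → false
Combine:
[1.1.1] false OR true OR false = true
[1.1.2.1] false OR false = false
[1.1.2] NOT false = true
[1.1] true AND true = true
[1] NOT true = false
[2.1.1.1] true → false = false
[2.1.1] NOT false = true
[2.1.2] false OR false = false
[2.1] true → false = false
[2.2.1.1.1] true OR false = true
[2.2.1.1] NOT true = false
[2.2.1.2] exactly-one(false, false) = false
[2.2.1] false → false (antecedent false ⇒ implication holds) = true
[2.2] NOT true = false
[2] exactly-one(false, false) = false
[root] false OR false = false
Overall: false → refused

Refused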